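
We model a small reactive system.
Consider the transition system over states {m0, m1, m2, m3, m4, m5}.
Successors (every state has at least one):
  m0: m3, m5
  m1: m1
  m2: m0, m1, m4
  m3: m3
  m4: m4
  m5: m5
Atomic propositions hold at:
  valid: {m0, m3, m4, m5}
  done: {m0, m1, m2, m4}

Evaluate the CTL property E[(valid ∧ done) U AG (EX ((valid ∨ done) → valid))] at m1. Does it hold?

No

Sat(valid ∧ done) = {m0, m4}
Sat(valid ∨ done) = {m0, m1, m2, m3, m4, m5}
Sat((valid ∨ done) → valid) = {m0, m3, m4, m5}
Sat(EX ((valid ∨ done) → valid)) = {s : some successor in {m0, m3, m4, m5}} = {m0, m2, m3, m4, m5}
AG (EX ((valid ∨ done) → valid)): greatest fixpoint, start Z0 = {m0, m2, m3, m4, m5}, keep only states in Sat with every successor in Z. Z1 = {m0, m3, m4, m5}; fixed.
Sat(AG (EX ((valid ∨ done) → valid))) = {m0, m3, m4, m5}
E[(valid ∧ done) U AG (EX ((valid ∨ done) → valid))]: least fixpoint, start Z0 = Sat(AG (EX ((valid ∨ done) → valid))) = {m0, m3, m4, m5}, add states in Sat(valid ∧ done) with some successor in Z. Already a fixed point.
Sat(E[(valid ∧ done) U AG (EX ((valid ∨ done) → valid))]) = {m0, m3, m4, m5}
m1 ∉ Sat(E[(valid ∧ done) U AG (EX ((valid ∨ done) → valid))]) = {m0, m3, m4, m5}, so the formula does not hold at m1.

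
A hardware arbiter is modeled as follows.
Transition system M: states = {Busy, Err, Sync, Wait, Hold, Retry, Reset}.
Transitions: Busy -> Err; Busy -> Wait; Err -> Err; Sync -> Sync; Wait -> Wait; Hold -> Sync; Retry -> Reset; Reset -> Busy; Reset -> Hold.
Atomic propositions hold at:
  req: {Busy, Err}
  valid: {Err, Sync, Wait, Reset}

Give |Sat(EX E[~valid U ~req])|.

6

Sat(~valid) = {Busy, Hold, Retry}
Sat(~req) = {Sync, Wait, Hold, Retry, Reset}
E[~valid U ~req]: least fixpoint, start Z0 = Sat(~req) = {Sync, Wait, Hold, Retry, Reset}, add states in Sat(~valid) with some successor in Z. Z1 = {Busy, Sync, Wait, Hold, Retry, Reset}; fixed.
Sat(E[~valid U ~req]) = {Busy, Sync, Wait, Hold, Retry, Reset}
Sat(EX E[~valid U ~req]) = {s : some successor in {Busy, Sync, Wait, Hold, Retry, Reset}} = {Busy, Sync, Wait, Hold, Retry, Reset}
|Sat(EX E[~valid U ~req])| = |{Busy, Sync, Wait, Hold, Retry, Reset}| = 6.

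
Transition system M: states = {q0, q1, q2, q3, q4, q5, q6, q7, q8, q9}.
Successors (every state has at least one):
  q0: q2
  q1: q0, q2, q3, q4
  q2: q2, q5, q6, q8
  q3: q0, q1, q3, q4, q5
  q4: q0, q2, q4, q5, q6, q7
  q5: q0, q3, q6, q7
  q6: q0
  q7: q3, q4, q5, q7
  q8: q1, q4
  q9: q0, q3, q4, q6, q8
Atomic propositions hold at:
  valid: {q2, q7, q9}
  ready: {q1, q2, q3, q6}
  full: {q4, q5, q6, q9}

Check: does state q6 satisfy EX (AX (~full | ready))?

Sat(~full) = {q0, q1, q2, q3, q7, q8}
Sat(~full | ready) = {q0, q1, q2, q3, q6, q7, q8}
Sat(AX (~full | ready)) = {s : every successor in {q0, q1, q2, q3, q6, q7, q8}} = {q0, q5, q6}
Sat(EX (AX (~full | ready))) = {s : some successor in {q0, q5, q6}} = {q1, q2, q3, q4, q5, q6, q7, q9}
q6 ∈ Sat(EX (AX (~full | ready))) = {q1, q2, q3, q4, q5, q6, q7, q9}, so the formula holds at q6.

Yes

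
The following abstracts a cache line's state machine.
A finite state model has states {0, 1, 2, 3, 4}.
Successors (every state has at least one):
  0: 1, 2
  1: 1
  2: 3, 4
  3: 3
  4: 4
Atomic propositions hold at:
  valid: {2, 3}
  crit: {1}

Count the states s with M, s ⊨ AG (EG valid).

1

EG valid: greatest fixpoint, start Z0 = {2, 3}, keep only states in Sat with some successor in Z. Already a fixed point.
Sat(EG valid) = {2, 3}
AG (EG valid): greatest fixpoint, start Z0 = {2, 3}, keep only states in Sat with every successor in Z. Z1 = {3}; fixed.
Sat(AG (EG valid)) = {3}
|Sat(AG (EG valid))| = |{3}| = 1.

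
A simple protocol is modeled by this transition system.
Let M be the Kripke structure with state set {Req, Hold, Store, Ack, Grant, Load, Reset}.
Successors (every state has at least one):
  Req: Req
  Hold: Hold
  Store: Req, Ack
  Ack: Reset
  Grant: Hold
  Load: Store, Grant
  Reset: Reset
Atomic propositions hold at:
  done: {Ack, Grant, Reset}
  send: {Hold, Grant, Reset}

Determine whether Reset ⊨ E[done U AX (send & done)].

Yes

Sat(send & done) = {Grant, Reset}
Sat(AX (send & done)) = {s : every successor in {Grant, Reset}} = {Ack, Reset}
E[done U AX (send & done)]: least fixpoint, start Z0 = Sat(AX (send & done)) = {Ack, Reset}, add states in Sat(done) with some successor in Z. Already a fixed point.
Sat(E[done U AX (send & done)]) = {Ack, Reset}
Reset ∈ Sat(E[done U AX (send & done)]) = {Ack, Reset}, so the formula holds at Reset.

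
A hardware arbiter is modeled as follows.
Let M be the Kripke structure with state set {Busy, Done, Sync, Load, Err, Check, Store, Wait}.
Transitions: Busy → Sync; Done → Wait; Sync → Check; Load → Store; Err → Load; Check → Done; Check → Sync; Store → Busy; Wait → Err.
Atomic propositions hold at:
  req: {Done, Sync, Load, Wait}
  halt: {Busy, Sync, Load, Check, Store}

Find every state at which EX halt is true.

{Busy, Sync, Load, Err, Check, Store}

Sat(EX halt) = {s : some successor in {Busy, Sync, Load, Check, Store}} = {Busy, Sync, Load, Err, Check, Store}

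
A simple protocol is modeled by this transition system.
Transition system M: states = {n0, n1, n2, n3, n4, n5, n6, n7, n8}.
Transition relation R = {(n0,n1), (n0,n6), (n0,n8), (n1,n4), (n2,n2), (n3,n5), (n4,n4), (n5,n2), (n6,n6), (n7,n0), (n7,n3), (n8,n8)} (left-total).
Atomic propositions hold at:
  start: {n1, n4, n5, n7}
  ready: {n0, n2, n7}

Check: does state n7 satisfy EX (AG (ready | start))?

No

Sat(ready | start) = {n0, n1, n2, n4, n5, n7}
AG (ready | start): greatest fixpoint, start Z0 = {n0, n1, n2, n4, n5, n7}, keep only states in Sat with every successor in Z. Z1 = {n1, n2, n4, n5}; fixed.
Sat(AG (ready | start)) = {n1, n2, n4, n5}
Sat(EX (AG (ready | start))) = {s : some successor in {n1, n2, n4, n5}} = {n0, n1, n2, n3, n4, n5}
n7 ∉ Sat(EX (AG (ready | start))) = {n0, n1, n2, n3, n4, n5}, so the formula does not hold at n7.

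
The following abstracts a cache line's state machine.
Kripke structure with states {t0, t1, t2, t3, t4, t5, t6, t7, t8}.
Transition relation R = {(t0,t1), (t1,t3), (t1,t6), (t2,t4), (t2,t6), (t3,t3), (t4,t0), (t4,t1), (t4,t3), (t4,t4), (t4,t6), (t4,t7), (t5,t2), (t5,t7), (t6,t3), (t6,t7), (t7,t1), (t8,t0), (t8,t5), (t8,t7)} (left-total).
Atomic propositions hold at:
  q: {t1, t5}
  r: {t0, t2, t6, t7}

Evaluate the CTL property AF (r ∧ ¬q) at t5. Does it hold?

Sat(¬q) = {t0, t2, t3, t4, t6, t7, t8}
Sat(r ∧ ¬q) = {t0, t2, t6, t7}
AF (r ∧ ¬q): least fixpoint, start Z0 = {t0, t2, t6, t7}, add states with every successor in Z. Z1 = {t0, t2, t5, t6, t7}; Z2 = {t0, t2, t5, t6, t7, t8}; fixed.
Sat(AF (r ∧ ¬q)) = {t0, t2, t5, t6, t7, t8}
t5 ∈ Sat(AF (r ∧ ¬q)) = {t0, t2, t5, t6, t7, t8}, so the formula holds at t5.

Yes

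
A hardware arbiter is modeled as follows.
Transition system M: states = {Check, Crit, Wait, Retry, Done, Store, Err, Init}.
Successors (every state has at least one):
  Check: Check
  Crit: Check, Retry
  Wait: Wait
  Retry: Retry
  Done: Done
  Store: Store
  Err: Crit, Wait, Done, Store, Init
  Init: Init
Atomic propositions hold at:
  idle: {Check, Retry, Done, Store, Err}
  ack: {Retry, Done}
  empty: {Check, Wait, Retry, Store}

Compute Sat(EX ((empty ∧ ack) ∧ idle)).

Sat(empty ∧ ack) = {Retry}
Sat((empty ∧ ack) ∧ idle) = {Retry}
Sat(EX ((empty ∧ ack) ∧ idle)) = {s : some successor in {Retry}} = {Crit, Retry}

{Crit, Retry}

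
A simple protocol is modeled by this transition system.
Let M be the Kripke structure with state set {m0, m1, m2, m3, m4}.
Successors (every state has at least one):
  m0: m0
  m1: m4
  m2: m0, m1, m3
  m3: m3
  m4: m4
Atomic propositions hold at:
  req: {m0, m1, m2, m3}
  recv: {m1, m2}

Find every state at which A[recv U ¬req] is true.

Sat(¬req) = {m4}
A[recv U ¬req]: least fixpoint, start Z0 = Sat(¬req) = {m4}, add states in Sat(recv) with every successor in Z. Z1 = {m1, m4}; fixed.
Sat(A[recv U ¬req]) = {m1, m4}

{m1, m4}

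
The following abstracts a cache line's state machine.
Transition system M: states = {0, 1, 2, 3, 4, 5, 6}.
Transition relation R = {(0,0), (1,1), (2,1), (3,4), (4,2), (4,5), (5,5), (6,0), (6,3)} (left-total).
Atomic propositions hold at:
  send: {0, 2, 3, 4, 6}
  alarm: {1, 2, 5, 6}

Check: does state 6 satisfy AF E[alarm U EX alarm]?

No

Sat(EX alarm) = {s : some successor in {1, 2, 5, 6}} = {1, 2, 4, 5}
E[alarm U EX alarm]: least fixpoint, start Z0 = Sat(EX alarm) = {1, 2, 4, 5}, add states in Sat(alarm) with some successor in Z. Already a fixed point.
Sat(E[alarm U EX alarm]) = {1, 2, 4, 5}
AF E[alarm U EX alarm]: least fixpoint, start Z0 = {1, 2, 4, 5}, add states with every successor in Z. Z1 = {1, 2, 3, 4, 5}; fixed.
Sat(AF E[alarm U EX alarm]) = {1, 2, 3, 4, 5}
6 ∉ Sat(AF E[alarm U EX alarm]) = {1, 2, 3, 4, 5}, so the formula does not hold at 6.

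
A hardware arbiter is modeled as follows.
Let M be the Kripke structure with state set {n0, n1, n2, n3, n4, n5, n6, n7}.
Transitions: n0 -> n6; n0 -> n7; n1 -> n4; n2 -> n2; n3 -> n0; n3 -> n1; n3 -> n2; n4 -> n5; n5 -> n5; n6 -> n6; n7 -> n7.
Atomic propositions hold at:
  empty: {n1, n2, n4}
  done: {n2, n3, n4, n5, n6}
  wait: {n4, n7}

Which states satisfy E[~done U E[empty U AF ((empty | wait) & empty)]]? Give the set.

Sat(~done) = {n0, n1, n7}
Sat(empty | wait) = {n1, n2, n4, n7}
Sat((empty | wait) & empty) = {n1, n2, n4}
AF ((empty | wait) & empty): least fixpoint, start Z0 = {n1, n2, n4}, add states with every successor in Z. Already a fixed point.
Sat(AF ((empty | wait) & empty)) = {n1, n2, n4}
E[empty U AF ((empty | wait) & empty)]: least fixpoint, start Z0 = Sat(AF ((empty | wait) & empty)) = {n1, n2, n4}, add states in Sat(empty) with some successor in Z. Already a fixed point.
Sat(E[empty U AF ((empty | wait) & empty)]) = {n1, n2, n4}
E[~done U E[empty U AF ((empty | wait) & empty)]]: least fixpoint, start Z0 = Sat(E[empty U AF ((empty | wait) & empty)]) = {n1, n2, n4}, add states in Sat(~done) with some successor in Z. Already a fixed point.
Sat(E[~done U E[empty U AF ((empty | wait) & empty)]]) = {n1, n2, n4}

{n1, n2, n4}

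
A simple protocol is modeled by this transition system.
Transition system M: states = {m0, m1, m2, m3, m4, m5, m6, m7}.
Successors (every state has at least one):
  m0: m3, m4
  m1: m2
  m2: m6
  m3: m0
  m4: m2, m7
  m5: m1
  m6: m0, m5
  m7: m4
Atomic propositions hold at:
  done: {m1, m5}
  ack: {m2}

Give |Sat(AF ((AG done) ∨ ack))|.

AG done: greatest fixpoint, start Z0 = {m1, m5}, keep only states in Sat with every successor in Z. Z1 = {m5}; Z2 = ∅; fixed.
Sat(AG done) = ∅
Sat((AG done) ∨ ack) = {m2}
AF ((AG done) ∨ ack): least fixpoint, start Z0 = {m2}, add states with every successor in Z. Z1 = {m1, m2}; Z2 = {m1, m2, m5}; fixed.
Sat(AF ((AG done) ∨ ack)) = {m1, m2, m5}
|Sat(AF ((AG done) ∨ ack))| = |{m1, m2, m5}| = 3.

3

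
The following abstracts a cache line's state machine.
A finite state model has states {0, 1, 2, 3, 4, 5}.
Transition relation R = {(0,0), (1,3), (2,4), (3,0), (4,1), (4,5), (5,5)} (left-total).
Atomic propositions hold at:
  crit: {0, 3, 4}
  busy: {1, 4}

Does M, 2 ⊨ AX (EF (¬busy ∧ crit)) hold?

Yes

Sat(¬busy) = {0, 2, 3, 5}
Sat(¬busy ∧ crit) = {0, 3}
EF (¬busy ∧ crit): least fixpoint, start Z0 = {0, 3}, add states with some successor in Z. Z1 = {0, 1, 3}; Z2 = {0, 1, 3, 4}; Z3 = {0, 1, 2, 3, 4}; fixed.
Sat(EF (¬busy ∧ crit)) = {0, 1, 2, 3, 4}
Sat(AX (EF (¬busy ∧ crit))) = {s : every successor in {0, 1, 2, 3, 4}} = {0, 1, 2, 3}
2 ∈ Sat(AX (EF (¬busy ∧ crit))) = {0, 1, 2, 3}, so the formula holds at 2.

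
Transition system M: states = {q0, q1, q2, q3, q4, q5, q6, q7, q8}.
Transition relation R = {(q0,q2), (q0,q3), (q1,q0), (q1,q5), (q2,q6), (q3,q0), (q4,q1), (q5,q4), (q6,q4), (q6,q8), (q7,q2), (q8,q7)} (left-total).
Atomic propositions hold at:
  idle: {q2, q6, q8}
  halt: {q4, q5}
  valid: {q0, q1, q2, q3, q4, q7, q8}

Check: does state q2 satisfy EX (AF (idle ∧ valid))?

Sat(idle ∧ valid) = {q2, q8}
AF (idle ∧ valid): least fixpoint, start Z0 = {q2, q8}, add states with every successor in Z. Z1 = {q2, q7, q8}; fixed.
Sat(AF (idle ∧ valid)) = {q2, q7, q8}
Sat(EX (AF (idle ∧ valid))) = {s : some successor in {q2, q7, q8}} = {q0, q6, q7, q8}
q2 ∉ Sat(EX (AF (idle ∧ valid))) = {q0, q6, q7, q8}, so the formula does not hold at q2.

No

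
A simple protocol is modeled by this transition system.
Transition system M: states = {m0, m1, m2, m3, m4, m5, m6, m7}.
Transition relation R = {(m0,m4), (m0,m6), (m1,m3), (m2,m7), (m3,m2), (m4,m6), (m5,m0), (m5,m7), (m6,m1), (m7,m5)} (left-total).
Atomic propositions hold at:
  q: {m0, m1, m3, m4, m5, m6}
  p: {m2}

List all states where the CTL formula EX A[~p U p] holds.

{m0, m1, m3, m4, m5, m6}

Sat(~p) = {m0, m1, m3, m4, m5, m6, m7}
A[~p U p]: least fixpoint, start Z0 = Sat(p) = {m2}, add states in Sat(~p) with every successor in Z. Z1 = {m2, m3}; Z2 = {m1, m2, m3}; Z3 = {m1, m2, m3, m6}; Z4 = {m1, m2, m3, m4, m6}; Z5 = {m0, m1, m2, m3, m4, m6}; fixed.
Sat(A[~p U p]) = {m0, m1, m2, m3, m4, m6}
Sat(EX A[~p U p]) = {s : some successor in {m0, m1, m2, m3, m4, m6}} = {m0, m1, m3, m4, m5, m6}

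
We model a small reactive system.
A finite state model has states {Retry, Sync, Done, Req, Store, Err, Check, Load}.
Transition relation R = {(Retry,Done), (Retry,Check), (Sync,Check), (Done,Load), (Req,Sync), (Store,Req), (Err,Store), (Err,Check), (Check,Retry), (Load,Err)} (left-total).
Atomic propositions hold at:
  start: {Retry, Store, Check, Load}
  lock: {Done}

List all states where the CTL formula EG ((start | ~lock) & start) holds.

Sat(~lock) = {Retry, Sync, Req, Store, Err, Check, Load}
Sat(start | ~lock) = {Retry, Sync, Req, Store, Err, Check, Load}
Sat((start | ~lock) & start) = {Retry, Store, Check, Load}
EG ((start | ~lock) & start): greatest fixpoint, start Z0 = {Retry, Store, Check, Load}, keep only states in Sat with some successor in Z. Z1 = {Retry, Check}; fixed.
Sat(EG ((start | ~lock) & start)) = {Retry, Check}

{Retry, Check}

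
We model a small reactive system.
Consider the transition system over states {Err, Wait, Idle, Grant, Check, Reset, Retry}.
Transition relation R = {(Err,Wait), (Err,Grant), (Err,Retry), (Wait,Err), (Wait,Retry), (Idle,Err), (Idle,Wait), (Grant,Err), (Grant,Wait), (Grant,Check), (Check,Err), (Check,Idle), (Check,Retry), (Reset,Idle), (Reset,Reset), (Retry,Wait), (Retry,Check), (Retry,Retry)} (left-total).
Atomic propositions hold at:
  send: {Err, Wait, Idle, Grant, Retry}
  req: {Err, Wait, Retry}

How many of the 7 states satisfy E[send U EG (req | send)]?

5

Sat(req | send) = {Err, Wait, Idle, Grant, Retry}
EG (req | send): greatest fixpoint, start Z0 = {Err, Wait, Idle, Grant, Retry}, keep only states in Sat with some successor in Z. Already a fixed point.
Sat(EG (req | send)) = {Err, Wait, Idle, Grant, Retry}
E[send U EG (req | send)]: least fixpoint, start Z0 = Sat(EG (req | send)) = {Err, Wait, Idle, Grant, Retry}, add states in Sat(send) with some successor in Z. Already a fixed point.
Sat(E[send U EG (req | send)]) = {Err, Wait, Idle, Grant, Retry}
|Sat(E[send U EG (req | send)])| = |{Err, Wait, Idle, Grant, Retry}| = 5.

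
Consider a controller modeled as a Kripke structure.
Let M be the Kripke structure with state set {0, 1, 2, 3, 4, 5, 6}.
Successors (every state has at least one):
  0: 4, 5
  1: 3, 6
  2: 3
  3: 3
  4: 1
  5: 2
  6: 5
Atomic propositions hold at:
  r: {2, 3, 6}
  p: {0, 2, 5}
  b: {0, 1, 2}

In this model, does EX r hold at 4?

No

Sat(EX r) = {s : some successor in {2, 3, 6}} = {1, 2, 3, 5}
4 ∉ Sat(EX r) = {1, 2, 3, 5}, so the formula does not hold at 4.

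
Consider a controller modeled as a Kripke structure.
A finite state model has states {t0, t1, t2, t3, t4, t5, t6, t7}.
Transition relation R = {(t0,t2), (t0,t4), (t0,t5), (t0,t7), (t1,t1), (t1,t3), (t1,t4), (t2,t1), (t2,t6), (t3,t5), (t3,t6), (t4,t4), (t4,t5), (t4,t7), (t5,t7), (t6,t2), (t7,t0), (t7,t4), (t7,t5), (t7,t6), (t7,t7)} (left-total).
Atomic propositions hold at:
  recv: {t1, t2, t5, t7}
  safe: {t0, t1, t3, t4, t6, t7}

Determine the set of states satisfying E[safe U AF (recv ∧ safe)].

{t0, t1, t3, t4, t5, t7}

Sat(recv ∧ safe) = {t1, t7}
AF (recv ∧ safe): least fixpoint, start Z0 = {t1, t7}, add states with every successor in Z. Z1 = {t1, t5, t7}; fixed.
Sat(AF (recv ∧ safe)) = {t1, t5, t7}
E[safe U AF (recv ∧ safe)]: least fixpoint, start Z0 = Sat(AF (recv ∧ safe)) = {t1, t5, t7}, add states in Sat(safe) with some successor in Z. Z1 = {t0, t1, t3, t4, t5, t7}; fixed.
Sat(E[safe U AF (recv ∧ safe)]) = {t0, t1, t3, t4, t5, t7}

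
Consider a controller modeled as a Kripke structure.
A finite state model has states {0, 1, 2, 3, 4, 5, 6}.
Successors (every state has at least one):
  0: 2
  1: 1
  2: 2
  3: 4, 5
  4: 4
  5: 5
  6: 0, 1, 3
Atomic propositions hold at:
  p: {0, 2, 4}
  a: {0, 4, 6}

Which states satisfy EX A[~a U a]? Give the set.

{3, 4, 6}

Sat(~a) = {1, 2, 3, 5}
A[~a U a]: least fixpoint, start Z0 = Sat(a) = {0, 4, 6}, add states in Sat(~a) with every successor in Z. Already a fixed point.
Sat(A[~a U a]) = {0, 4, 6}
Sat(EX A[~a U a]) = {s : some successor in {0, 4, 6}} = {3, 4, 6}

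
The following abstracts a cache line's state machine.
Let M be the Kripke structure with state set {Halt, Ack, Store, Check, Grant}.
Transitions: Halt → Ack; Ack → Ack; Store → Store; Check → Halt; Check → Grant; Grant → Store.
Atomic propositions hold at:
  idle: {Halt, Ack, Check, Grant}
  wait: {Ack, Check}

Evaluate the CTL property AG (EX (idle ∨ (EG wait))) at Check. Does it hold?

EG wait: greatest fixpoint, start Z0 = {Ack, Check}, keep only states in Sat with some successor in Z. Z1 = {Ack}; fixed.
Sat(EG wait) = {Ack}
Sat(idle ∨ (EG wait)) = {Halt, Ack, Check, Grant}
Sat(EX (idle ∨ (EG wait))) = {s : some successor in {Halt, Ack, Check, Grant}} = {Halt, Ack, Check}
AG (EX (idle ∨ (EG wait))): greatest fixpoint, start Z0 = {Halt, Ack, Check}, keep only states in Sat with every successor in Z. Z1 = {Halt, Ack}; fixed.
Sat(AG (EX (idle ∨ (EG wait)))) = {Halt, Ack}
Check ∉ Sat(AG (EX (idle ∨ (EG wait)))) = {Halt, Ack}, so the formula does not hold at Check.

No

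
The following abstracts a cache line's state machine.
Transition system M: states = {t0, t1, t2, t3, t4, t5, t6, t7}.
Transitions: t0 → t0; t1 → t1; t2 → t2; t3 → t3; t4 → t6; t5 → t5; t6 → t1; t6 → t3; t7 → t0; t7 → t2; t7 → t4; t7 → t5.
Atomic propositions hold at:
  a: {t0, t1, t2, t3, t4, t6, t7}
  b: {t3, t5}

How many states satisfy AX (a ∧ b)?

1

Sat(a ∧ b) = {t3}
Sat(AX (a ∧ b)) = {s : every successor in {t3}} = {t3}
|Sat(AX (a ∧ b))| = |{t3}| = 1.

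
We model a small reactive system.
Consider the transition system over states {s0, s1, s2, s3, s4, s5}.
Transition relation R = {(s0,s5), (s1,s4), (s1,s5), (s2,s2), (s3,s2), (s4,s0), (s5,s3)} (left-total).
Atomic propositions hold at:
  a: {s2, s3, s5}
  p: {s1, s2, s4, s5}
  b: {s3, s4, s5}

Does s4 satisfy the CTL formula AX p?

No

Sat(AX p) = {s : every successor in {s1, s2, s4, s5}} = {s0, s1, s2, s3}
s4 ∉ Sat(AX p) = {s0, s1, s2, s3}, so the formula does not hold at s4.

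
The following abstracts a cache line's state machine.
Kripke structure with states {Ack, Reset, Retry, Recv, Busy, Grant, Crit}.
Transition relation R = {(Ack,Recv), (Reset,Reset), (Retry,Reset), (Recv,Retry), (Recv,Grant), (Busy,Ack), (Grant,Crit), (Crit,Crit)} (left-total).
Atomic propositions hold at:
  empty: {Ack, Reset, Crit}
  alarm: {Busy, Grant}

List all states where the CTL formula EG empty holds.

EG empty: greatest fixpoint, start Z0 = {Ack, Reset, Crit}, keep only states in Sat with some successor in Z. Z1 = {Reset, Crit}; fixed.
Sat(EG empty) = {Reset, Crit}

{Reset, Crit}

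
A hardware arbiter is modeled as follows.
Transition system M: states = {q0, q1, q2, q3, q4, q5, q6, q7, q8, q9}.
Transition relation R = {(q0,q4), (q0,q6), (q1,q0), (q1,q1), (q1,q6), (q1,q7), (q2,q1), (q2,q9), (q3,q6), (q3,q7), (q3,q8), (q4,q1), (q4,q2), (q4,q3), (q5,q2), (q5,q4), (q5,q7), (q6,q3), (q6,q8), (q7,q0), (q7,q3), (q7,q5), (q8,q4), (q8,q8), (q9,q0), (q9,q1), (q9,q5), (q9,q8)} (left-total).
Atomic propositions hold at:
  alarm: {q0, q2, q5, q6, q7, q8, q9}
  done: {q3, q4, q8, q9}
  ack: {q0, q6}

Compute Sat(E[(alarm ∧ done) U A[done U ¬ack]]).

{q1, q2, q3, q4, q5, q7, q8, q9}

Sat(alarm ∧ done) = {q8, q9}
Sat(¬ack) = {q1, q2, q3, q4, q5, q7, q8, q9}
A[done U ¬ack]: least fixpoint, start Z0 = Sat(¬ack) = {q1, q2, q3, q4, q5, q7, q8, q9}, add states in Sat(done) with every successor in Z. Already a fixed point.
Sat(A[done U ¬ack]) = {q1, q2, q3, q4, q5, q7, q8, q9}
E[(alarm ∧ done) U A[done U ¬ack]]: least fixpoint, start Z0 = Sat(A[done U ¬ack]) = {q1, q2, q3, q4, q5, q7, q8, q9}, add states in Sat(alarm ∧ done) with some successor in Z. Already a fixed point.
Sat(E[(alarm ∧ done) U A[done U ¬ack]]) = {q1, q2, q3, q4, q5, q7, q8, q9}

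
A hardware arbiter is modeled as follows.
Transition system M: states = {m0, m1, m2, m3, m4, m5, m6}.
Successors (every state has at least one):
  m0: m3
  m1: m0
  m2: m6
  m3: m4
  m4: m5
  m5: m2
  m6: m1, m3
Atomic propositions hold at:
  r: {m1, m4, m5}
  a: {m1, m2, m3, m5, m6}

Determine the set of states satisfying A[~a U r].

Sat(~a) = {m0, m4}
A[~a U r]: least fixpoint, start Z0 = Sat(r) = {m1, m4, m5}, add states in Sat(~a) with every successor in Z. Already a fixed point.
Sat(A[~a U r]) = {m1, m4, m5}

{m1, m4, m5}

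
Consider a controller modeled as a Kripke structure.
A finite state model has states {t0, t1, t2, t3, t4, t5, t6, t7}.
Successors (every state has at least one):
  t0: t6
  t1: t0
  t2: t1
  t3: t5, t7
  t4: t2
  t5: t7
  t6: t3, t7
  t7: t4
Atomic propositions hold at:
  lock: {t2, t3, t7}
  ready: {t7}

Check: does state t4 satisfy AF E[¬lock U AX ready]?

No

Sat(¬lock) = {t0, t1, t4, t5, t6}
Sat(AX ready) = {s : every successor in {t7}} = {t5}
E[¬lock U AX ready]: least fixpoint, start Z0 = Sat(AX ready) = {t5}, add states in Sat(¬lock) with some successor in Z. Already a fixed point.
Sat(E[¬lock U AX ready]) = {t5}
AF E[¬lock U AX ready]: least fixpoint, start Z0 = {t5}, add states with every successor in Z. Already a fixed point.
Sat(AF E[¬lock U AX ready]) = {t5}
t4 ∉ Sat(AF E[¬lock U AX ready]) = {t5}, so the formula does not hold at t4.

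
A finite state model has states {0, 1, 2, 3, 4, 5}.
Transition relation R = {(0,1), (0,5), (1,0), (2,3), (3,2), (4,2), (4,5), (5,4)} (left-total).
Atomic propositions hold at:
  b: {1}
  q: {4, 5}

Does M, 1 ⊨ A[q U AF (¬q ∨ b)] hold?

Sat(¬q) = {0, 1, 2, 3}
Sat(¬q ∨ b) = {0, 1, 2, 3}
AF (¬q ∨ b): least fixpoint, start Z0 = {0, 1, 2, 3}, add states with every successor in Z. Already a fixed point.
Sat(AF (¬q ∨ b)) = {0, 1, 2, 3}
A[q U AF (¬q ∨ b)]: least fixpoint, start Z0 = Sat(AF (¬q ∨ b)) = {0, 1, 2, 3}, add states in Sat(q) with every successor in Z. Already a fixed point.
Sat(A[q U AF (¬q ∨ b)]) = {0, 1, 2, 3}
1 ∈ Sat(A[q U AF (¬q ∨ b)]) = {0, 1, 2, 3}, so the formula holds at 1.

Yes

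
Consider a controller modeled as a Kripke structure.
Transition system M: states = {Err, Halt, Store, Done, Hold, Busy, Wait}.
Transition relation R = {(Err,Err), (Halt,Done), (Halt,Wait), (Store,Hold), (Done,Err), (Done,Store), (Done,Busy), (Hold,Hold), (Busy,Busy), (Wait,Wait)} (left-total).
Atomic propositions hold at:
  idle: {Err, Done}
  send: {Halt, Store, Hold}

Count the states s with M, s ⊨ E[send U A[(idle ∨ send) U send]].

3

Sat(idle ∨ send) = {Err, Halt, Store, Done, Hold}
A[(idle ∨ send) U send]: least fixpoint, start Z0 = Sat(send) = {Halt, Store, Hold}, add states in Sat(idle ∨ send) with every successor in Z. Already a fixed point.
Sat(A[(idle ∨ send) U send]) = {Halt, Store, Hold}
E[send U A[(idle ∨ send) U send]]: least fixpoint, start Z0 = Sat(A[(idle ∨ send) U send]) = {Halt, Store, Hold}, add states in Sat(send) with some successor in Z. Already a fixed point.
Sat(E[send U A[(idle ∨ send) U send]]) = {Halt, Store, Hold}
|Sat(E[send U A[(idle ∨ send) U send]])| = |{Halt, Store, Hold}| = 3.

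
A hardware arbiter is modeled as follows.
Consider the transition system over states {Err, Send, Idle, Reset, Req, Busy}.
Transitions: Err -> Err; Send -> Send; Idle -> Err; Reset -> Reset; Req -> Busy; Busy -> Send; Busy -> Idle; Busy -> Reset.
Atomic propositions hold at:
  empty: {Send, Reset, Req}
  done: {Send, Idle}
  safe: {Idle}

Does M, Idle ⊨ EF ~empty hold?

Yes

Sat(~empty) = {Err, Idle, Busy}
EF ~empty: least fixpoint, start Z0 = {Err, Idle, Busy}, add states with some successor in Z. Z1 = {Err, Idle, Req, Busy}; fixed.
Sat(EF ~empty) = {Err, Idle, Req, Busy}
Idle ∈ Sat(EF ~empty) = {Err, Idle, Req, Busy}, so the formula holds at Idle.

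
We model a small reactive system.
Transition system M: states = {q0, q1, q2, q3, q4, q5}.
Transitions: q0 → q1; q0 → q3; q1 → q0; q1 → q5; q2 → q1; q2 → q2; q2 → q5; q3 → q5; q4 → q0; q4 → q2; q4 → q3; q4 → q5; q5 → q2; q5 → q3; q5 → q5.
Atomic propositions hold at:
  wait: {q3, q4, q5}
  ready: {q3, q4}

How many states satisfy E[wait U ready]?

3

E[wait U ready]: least fixpoint, start Z0 = Sat(ready) = {q3, q4}, add states in Sat(wait) with some successor in Z. Z1 = {q3, q4, q5}; fixed.
Sat(E[wait U ready]) = {q3, q4, q5}
|Sat(E[wait U ready])| = |{q3, q4, q5}| = 3.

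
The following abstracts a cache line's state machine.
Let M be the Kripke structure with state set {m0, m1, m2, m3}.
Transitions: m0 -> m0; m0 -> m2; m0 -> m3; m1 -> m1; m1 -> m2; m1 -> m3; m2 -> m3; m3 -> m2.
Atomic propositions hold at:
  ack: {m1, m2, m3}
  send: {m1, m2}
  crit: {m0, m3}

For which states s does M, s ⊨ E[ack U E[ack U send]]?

E[ack U send]: least fixpoint, start Z0 = Sat(send) = {m1, m2}, add states in Sat(ack) with some successor in Z. Z1 = {m1, m2, m3}; fixed.
Sat(E[ack U send]) = {m1, m2, m3}
E[ack U E[ack U send]]: least fixpoint, start Z0 = Sat(E[ack U send]) = {m1, m2, m3}, add states in Sat(ack) with some successor in Z. Already a fixed point.
Sat(E[ack U E[ack U send]]) = {m1, m2, m3}

{m1, m2, m3}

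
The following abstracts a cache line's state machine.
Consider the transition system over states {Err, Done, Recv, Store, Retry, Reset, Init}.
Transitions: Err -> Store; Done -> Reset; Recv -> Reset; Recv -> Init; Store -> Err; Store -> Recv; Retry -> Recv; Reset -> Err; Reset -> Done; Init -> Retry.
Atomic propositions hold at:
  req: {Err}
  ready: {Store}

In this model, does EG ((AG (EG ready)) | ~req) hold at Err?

No

EG ready: greatest fixpoint, start Z0 = {Store}, keep only states in Sat with some successor in Z. Z1 = ∅; fixed.
Sat(EG ready) = ∅
AG (EG ready): greatest fixpoint, start Z0 = ∅, keep only states in Sat with every successor in Z. Already a fixed point.
Sat(AG (EG ready)) = ∅
Sat(~req) = {Done, Recv, Store, Retry, Reset, Init}
Sat((AG (EG ready)) | ~req) = {Done, Recv, Store, Retry, Reset, Init}
EG ((AG (EG ready)) | ~req): greatest fixpoint, start Z0 = {Done, Recv, Store, Retry, Reset, Init}, keep only states in Sat with some successor in Z. Already a fixed point.
Sat(EG ((AG (EG ready)) | ~req)) = {Done, Recv, Store, Retry, Reset, Init}
Err ∉ Sat(EG ((AG (EG ready)) | ~req)) = {Done, Recv, Store, Retry, Reset, Init}, so the formula does not hold at Err.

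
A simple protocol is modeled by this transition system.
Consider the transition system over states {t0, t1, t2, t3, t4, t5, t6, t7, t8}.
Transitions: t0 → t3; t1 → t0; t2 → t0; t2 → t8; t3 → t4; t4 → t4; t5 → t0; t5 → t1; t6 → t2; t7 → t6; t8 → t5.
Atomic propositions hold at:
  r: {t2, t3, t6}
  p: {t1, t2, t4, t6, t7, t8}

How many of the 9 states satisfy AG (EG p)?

1

EG p: greatest fixpoint, start Z0 = {t1, t2, t4, t6, t7, t8}, keep only states in Sat with some successor in Z. Z1 = {t2, t4, t6, t7}; Z2 = {t4, t6, t7}; Z3 = {t4, t7}; Z4 = {t4}; fixed.
Sat(EG p) = {t4}
AG (EG p): greatest fixpoint, start Z0 = {t4}, keep only states in Sat with every successor in Z. Already a fixed point.
Sat(AG (EG p)) = {t4}
|Sat(AG (EG p))| = |{t4}| = 1.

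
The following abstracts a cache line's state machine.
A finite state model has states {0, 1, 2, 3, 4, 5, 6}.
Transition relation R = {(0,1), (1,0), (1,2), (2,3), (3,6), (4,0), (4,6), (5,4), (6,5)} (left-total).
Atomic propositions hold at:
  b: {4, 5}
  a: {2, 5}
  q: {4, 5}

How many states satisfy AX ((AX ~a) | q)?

Sat(~a) = {0, 1, 3, 4, 6}
Sat(AX ~a) = {s : every successor in {0, 1, 3, 4, 6}} = {0, 2, 3, 4, 5}
Sat((AX ~a) | q) = {0, 2, 3, 4, 5}
Sat(AX ((AX ~a) | q)) = {s : every successor in {0, 2, 3, 4, 5}} = {1, 2, 5, 6}
|Sat(AX ((AX ~a) | q))| = |{1, 2, 5, 6}| = 4.

4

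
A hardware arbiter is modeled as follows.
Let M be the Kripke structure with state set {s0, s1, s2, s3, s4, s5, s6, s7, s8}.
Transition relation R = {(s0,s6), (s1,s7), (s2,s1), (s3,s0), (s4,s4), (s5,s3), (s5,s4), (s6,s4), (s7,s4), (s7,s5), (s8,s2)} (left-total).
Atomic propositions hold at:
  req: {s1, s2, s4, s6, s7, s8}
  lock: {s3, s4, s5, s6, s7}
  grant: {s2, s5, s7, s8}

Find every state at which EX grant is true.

{s1, s7, s8}

Sat(EX grant) = {s : some successor in {s2, s5, s7, s8}} = {s1, s7, s8}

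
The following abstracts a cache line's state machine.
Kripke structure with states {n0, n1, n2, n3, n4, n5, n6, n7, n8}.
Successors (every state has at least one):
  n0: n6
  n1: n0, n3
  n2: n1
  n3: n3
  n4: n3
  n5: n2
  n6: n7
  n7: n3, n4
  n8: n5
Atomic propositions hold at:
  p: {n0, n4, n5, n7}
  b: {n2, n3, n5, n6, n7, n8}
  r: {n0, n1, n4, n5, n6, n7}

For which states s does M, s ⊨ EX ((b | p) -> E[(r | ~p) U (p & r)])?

{n0, n1, n2, n5, n6, n7, n8}

Sat(b | p) = {n0, n2, n3, n4, n5, n6, n7, n8}
Sat(~p) = {n1, n2, n3, n6, n8}
Sat(r | ~p) = {n0, n1, n2, n3, n4, n5, n6, n7, n8}
Sat(p & r) = {n0, n4, n5, n7}
E[(r | ~p) U (p & r)]: least fixpoint, start Z0 = Sat((p & r)) = {n0, n4, n5, n7}, add states in Sat(r | ~p) with some successor in Z. Z1 = {n0, n1, n4, n5, n6, n7, n8}; Z2 = {n0, n1, n2, n4, n5, n6, n7, n8}; fixed.
Sat(E[(r | ~p) U (p & r)]) = {n0, n1, n2, n4, n5, n6, n7, n8}
Sat((b | p) -> E[(r | ~p) U (p & r)]) = {n0, n1, n2, n4, n5, n6, n7, n8}
Sat(EX ((b | p) -> E[(r | ~p) U (p & r)])) = {s : some successor in {n0, n1, n2, n4, n5, n6, n7, n8}} = {n0, n1, n2, n5, n6, n7, n8}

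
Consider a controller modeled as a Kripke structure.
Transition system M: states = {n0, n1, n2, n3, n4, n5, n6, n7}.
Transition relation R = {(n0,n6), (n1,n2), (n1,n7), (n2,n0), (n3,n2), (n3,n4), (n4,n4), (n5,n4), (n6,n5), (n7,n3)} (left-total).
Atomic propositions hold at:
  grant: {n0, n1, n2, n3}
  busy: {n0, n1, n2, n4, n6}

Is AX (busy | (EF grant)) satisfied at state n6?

No

EF grant: least fixpoint, start Z0 = {n0, n1, n2, n3}, add states with some successor in Z. Z1 = {n0, n1, n2, n3, n7}; fixed.
Sat(EF grant) = {n0, n1, n2, n3, n7}
Sat(busy | (EF grant)) = {n0, n1, n2, n3, n4, n6, n7}
Sat(AX (busy | (EF grant))) = {s : every successor in {n0, n1, n2, n3, n4, n6, n7}} = {n0, n1, n2, n3, n4, n5, n7}
n6 ∉ Sat(AX (busy | (EF grant))) = {n0, n1, n2, n3, n4, n5, n7}, so the formula does not hold at n6.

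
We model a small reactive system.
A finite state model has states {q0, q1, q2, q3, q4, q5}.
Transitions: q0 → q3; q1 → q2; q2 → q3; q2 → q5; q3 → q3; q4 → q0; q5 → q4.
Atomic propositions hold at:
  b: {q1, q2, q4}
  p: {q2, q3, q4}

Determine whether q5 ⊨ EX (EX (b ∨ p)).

No

Sat(b ∨ p) = {q1, q2, q3, q4}
Sat(EX (b ∨ p)) = {s : some successor in {q1, q2, q3, q4}} = {q0, q1, q2, q3, q5}
Sat(EX (EX (b ∨ p))) = {s : some successor in {q0, q1, q2, q3, q5}} = {q0, q1, q2, q3, q4}
q5 ∉ Sat(EX (EX (b ∨ p))) = {q0, q1, q2, q3, q4}, so the formula does not hold at q5.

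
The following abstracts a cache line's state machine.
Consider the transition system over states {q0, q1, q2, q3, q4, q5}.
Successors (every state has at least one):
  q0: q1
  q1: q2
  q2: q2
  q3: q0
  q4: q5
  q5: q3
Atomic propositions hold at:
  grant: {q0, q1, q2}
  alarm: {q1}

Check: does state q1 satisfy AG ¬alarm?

Sat(¬alarm) = {q0, q2, q3, q4, q5}
AG ¬alarm: greatest fixpoint, start Z0 = {q0, q2, q3, q4, q5}, keep only states in Sat with every successor in Z. Z1 = {q2, q3, q4, q5}; Z2 = {q2, q4, q5}; Z3 = {q2, q4}; Z4 = {q2}; fixed.
Sat(AG ¬alarm) = {q2}
q1 ∉ Sat(AG ¬alarm) = {q2}, so the formula does not hold at q1.

No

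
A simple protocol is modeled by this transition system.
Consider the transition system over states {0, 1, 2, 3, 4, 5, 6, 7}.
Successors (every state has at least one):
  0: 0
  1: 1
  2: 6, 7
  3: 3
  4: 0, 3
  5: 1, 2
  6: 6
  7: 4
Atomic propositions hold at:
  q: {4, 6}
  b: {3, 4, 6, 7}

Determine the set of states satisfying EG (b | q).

Sat(b | q) = {3, 4, 6, 7}
EG (b | q): greatest fixpoint, start Z0 = {3, 4, 6, 7}, keep only states in Sat with some successor in Z. Already a fixed point.
Sat(EG (b | q)) = {3, 4, 6, 7}

{3, 4, 6, 7}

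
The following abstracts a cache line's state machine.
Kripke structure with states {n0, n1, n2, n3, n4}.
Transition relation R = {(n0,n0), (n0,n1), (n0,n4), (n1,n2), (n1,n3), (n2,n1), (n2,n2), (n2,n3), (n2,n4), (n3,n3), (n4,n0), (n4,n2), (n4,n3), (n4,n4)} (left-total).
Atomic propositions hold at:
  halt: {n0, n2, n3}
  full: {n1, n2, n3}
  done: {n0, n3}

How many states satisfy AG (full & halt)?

Sat(full & halt) = {n2, n3}
AG (full & halt): greatest fixpoint, start Z0 = {n2, n3}, keep only states in Sat with every successor in Z. Z1 = {n3}; fixed.
Sat(AG (full & halt)) = {n3}
|Sat(AG (full & halt))| = |{n3}| = 1.

1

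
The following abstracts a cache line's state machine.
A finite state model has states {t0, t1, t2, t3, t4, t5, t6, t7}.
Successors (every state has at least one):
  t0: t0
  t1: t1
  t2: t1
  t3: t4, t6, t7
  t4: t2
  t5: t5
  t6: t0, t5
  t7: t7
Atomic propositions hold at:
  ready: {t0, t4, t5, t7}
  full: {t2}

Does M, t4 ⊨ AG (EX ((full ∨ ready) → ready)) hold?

Sat(full ∨ ready) = {t0, t2, t4, t5, t7}
Sat((full ∨ ready) → ready) = {t0, t1, t3, t4, t5, t6, t7}
Sat(EX ((full ∨ ready) → ready)) = {s : some successor in {t0, t1, t3, t4, t5, t6, t7}} = {t0, t1, t2, t3, t5, t6, t7}
AG (EX ((full ∨ ready) → ready)): greatest fixpoint, start Z0 = {t0, t1, t2, t3, t5, t6, t7}, keep only states in Sat with every successor in Z. Z1 = {t0, t1, t2, t5, t6, t7}; fixed.
Sat(AG (EX ((full ∨ ready) → ready))) = {t0, t1, t2, t5, t6, t7}
t4 ∉ Sat(AG (EX ((full ∨ ready) → ready))) = {t0, t1, t2, t5, t6, t7}, so the formula does not hold at t4.

No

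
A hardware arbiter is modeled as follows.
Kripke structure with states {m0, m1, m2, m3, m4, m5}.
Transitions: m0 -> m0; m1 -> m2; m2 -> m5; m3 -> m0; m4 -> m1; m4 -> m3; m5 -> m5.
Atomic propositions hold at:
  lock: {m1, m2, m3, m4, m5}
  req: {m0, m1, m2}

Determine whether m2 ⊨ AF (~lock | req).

Sat(~lock) = {m0}
Sat(~lock | req) = {m0, m1, m2}
AF (~lock | req): least fixpoint, start Z0 = {m0, m1, m2}, add states with every successor in Z. Z1 = {m0, m1, m2, m3}; Z2 = {m0, m1, m2, m3, m4}; fixed.
Sat(AF (~lock | req)) = {m0, m1, m2, m3, m4}
m2 ∈ Sat(AF (~lock | req)) = {m0, m1, m2, m3, m4}, so the formula holds at m2.

Yes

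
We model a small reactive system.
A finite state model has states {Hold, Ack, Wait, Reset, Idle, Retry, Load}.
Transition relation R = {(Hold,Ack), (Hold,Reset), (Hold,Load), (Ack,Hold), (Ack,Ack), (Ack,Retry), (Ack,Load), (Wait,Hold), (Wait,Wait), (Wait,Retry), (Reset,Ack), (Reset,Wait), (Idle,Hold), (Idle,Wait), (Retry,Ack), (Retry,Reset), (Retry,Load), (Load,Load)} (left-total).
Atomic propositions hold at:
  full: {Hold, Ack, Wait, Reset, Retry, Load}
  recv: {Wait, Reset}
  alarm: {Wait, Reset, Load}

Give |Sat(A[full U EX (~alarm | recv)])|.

Sat(~alarm) = {Hold, Ack, Idle, Retry}
Sat(~alarm | recv) = {Hold, Ack, Wait, Reset, Idle, Retry}
Sat(EX (~alarm | recv)) = {s : some successor in {Hold, Ack, Wait, Reset, Idle, Retry}} = {Hold, Ack, Wait, Reset, Idle, Retry}
A[full U EX (~alarm | recv)]: least fixpoint, start Z0 = Sat(EX (~alarm | recv)) = {Hold, Ack, Wait, Reset, Idle, Retry}, add states in Sat(full) with every successor in Z. Already a fixed point.
Sat(A[full U EX (~alarm | recv)]) = {Hold, Ack, Wait, Reset, Idle, Retry}
|Sat(A[full U EX (~alarm | recv)])| = |{Hold, Ack, Wait, Reset, Idle, Retry}| = 6.

6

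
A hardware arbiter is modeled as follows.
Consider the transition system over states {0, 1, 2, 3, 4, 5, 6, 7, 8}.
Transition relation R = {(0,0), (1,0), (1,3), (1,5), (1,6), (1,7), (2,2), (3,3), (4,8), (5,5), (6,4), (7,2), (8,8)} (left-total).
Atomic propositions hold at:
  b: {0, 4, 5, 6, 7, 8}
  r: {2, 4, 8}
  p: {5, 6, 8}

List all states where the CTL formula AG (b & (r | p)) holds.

{4, 5, 6, 8}

Sat(r | p) = {2, 4, 5, 6, 8}
Sat(b & (r | p)) = {4, 5, 6, 8}
AG (b & (r | p)): greatest fixpoint, start Z0 = {4, 5, 6, 8}, keep only states in Sat with every successor in Z. Already a fixed point.
Sat(AG (b & (r | p))) = {4, 5, 6, 8}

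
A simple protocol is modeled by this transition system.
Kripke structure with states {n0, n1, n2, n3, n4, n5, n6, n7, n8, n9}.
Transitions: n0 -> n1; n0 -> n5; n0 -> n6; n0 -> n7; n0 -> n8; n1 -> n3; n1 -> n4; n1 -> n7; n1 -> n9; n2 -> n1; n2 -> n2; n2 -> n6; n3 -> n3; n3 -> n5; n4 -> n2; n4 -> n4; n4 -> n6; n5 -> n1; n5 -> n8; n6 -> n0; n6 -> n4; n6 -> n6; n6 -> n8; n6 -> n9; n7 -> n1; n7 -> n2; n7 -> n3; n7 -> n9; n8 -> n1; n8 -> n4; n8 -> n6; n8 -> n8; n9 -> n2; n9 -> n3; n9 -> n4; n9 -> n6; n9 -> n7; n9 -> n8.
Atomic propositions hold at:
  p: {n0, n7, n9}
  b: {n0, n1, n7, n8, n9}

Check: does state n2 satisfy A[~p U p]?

Sat(~p) = {n1, n2, n3, n4, n5, n6, n8}
A[~p U p]: least fixpoint, start Z0 = Sat(p) = {n0, n7, n9}, add states in Sat(~p) with every successor in Z. Already a fixed point.
Sat(A[~p U p]) = {n0, n7, n9}
n2 ∉ Sat(A[~p U p]) = {n0, n7, n9}, so the formula does not hold at n2.

No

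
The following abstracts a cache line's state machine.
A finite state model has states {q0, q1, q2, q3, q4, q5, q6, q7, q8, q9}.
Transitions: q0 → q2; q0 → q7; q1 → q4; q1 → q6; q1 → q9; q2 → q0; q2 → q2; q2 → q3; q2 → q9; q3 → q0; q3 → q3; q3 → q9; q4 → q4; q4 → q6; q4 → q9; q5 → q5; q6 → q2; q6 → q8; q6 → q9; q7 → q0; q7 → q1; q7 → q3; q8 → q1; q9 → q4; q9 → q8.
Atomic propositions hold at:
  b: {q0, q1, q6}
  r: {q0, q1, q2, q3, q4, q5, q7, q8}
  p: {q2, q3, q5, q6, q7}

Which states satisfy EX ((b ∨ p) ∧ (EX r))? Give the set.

Sat(b ∨ p) = {q0, q1, q2, q3, q5, q6, q7}
Sat(EX r) = {s : some successor in {q0, q1, q2, q3, q4, q5, q7, q8}} = {q0, q1, q2, q3, q4, q5, q6, q7, q8, q9}
Sat((b ∨ p) ∧ (EX r)) = {q0, q1, q2, q3, q5, q6, q7}
Sat(EX ((b ∨ p) ∧ (EX r))) = {s : some successor in {q0, q1, q2, q3, q5, q6, q7}} = {q0, q1, q2, q3, q4, q5, q6, q7, q8}

{q0, q1, q2, q3, q4, q5, q6, q7, q8}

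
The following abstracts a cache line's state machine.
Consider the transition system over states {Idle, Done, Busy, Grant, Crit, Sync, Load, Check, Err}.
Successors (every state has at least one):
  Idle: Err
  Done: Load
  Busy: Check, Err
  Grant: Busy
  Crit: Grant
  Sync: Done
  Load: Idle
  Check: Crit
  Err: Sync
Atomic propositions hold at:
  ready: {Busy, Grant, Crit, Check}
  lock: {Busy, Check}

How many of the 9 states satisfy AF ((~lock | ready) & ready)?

4

Sat(~lock) = {Idle, Done, Grant, Crit, Sync, Load, Err}
Sat(~lock | ready) = {Idle, Done, Busy, Grant, Crit, Sync, Load, Check, Err}
Sat((~lock | ready) & ready) = {Busy, Grant, Crit, Check}
AF ((~lock | ready) & ready): least fixpoint, start Z0 = {Busy, Grant, Crit, Check}, add states with every successor in Z. Already a fixed point.
Sat(AF ((~lock | ready) & ready)) = {Busy, Grant, Crit, Check}
|Sat(AF ((~lock | ready) & ready))| = |{Busy, Grant, Crit, Check}| = 4.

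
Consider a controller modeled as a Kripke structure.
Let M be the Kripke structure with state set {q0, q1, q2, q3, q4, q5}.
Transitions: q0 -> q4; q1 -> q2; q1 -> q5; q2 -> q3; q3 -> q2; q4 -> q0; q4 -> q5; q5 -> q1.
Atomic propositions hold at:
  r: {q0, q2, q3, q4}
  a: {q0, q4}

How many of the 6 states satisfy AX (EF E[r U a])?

E[r U a]: least fixpoint, start Z0 = Sat(a) = {q0, q4}, add states in Sat(r) with some successor in Z. Already a fixed point.
Sat(E[r U a]) = {q0, q4}
EF E[r U a]: least fixpoint, start Z0 = {q0, q4}, add states with some successor in Z. Already a fixed point.
Sat(EF E[r U a]) = {q0, q4}
Sat(AX (EF E[r U a])) = {s : every successor in {q0, q4}} = {q0}
|Sat(AX (EF E[r U a]))| = |{q0}| = 1.

1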